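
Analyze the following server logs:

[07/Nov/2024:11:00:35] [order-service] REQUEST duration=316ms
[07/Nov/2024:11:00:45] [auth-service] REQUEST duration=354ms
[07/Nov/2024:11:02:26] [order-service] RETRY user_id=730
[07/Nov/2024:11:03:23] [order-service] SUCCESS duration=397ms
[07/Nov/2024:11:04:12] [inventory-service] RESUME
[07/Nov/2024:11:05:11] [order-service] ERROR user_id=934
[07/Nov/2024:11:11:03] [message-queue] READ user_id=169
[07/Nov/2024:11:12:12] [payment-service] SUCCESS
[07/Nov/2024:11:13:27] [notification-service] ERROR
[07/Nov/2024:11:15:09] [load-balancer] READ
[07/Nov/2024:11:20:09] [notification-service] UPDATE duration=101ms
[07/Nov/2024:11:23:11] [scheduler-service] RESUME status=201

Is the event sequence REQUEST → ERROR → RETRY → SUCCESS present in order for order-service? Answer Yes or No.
No

To verify sequence order:

1. Find all events in sequence REQUEST → ERROR → RETRY → SUCCESS for order-service
2. Extract their timestamps
3. Check if timestamps are in ascending order
4. Result: No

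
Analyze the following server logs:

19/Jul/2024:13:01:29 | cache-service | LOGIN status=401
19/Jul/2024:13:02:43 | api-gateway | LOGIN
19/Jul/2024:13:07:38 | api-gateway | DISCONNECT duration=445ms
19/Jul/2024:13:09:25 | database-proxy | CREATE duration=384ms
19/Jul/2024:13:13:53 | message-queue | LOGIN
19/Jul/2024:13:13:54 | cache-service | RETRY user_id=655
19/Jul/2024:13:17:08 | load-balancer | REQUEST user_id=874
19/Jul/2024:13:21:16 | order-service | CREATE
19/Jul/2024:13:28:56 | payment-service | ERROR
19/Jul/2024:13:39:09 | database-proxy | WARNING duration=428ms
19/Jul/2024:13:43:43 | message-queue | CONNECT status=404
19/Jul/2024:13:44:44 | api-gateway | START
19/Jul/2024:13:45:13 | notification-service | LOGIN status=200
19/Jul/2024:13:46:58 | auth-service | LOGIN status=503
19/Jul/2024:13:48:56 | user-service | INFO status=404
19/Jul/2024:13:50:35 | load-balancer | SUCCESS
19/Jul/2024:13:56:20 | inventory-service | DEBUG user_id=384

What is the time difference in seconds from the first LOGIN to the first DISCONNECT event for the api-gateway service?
295

To find the time between events:

1. Locate the first LOGIN event for api-gateway: 19/Jul/2024:13:02:43
2. Locate the first DISCONNECT event for api-gateway: 19/Jul/2024:13:07:38
3. Calculate the difference: 19/Jul/2024:13:07:38 - 19/Jul/2024:13:02:43 = 295 seconds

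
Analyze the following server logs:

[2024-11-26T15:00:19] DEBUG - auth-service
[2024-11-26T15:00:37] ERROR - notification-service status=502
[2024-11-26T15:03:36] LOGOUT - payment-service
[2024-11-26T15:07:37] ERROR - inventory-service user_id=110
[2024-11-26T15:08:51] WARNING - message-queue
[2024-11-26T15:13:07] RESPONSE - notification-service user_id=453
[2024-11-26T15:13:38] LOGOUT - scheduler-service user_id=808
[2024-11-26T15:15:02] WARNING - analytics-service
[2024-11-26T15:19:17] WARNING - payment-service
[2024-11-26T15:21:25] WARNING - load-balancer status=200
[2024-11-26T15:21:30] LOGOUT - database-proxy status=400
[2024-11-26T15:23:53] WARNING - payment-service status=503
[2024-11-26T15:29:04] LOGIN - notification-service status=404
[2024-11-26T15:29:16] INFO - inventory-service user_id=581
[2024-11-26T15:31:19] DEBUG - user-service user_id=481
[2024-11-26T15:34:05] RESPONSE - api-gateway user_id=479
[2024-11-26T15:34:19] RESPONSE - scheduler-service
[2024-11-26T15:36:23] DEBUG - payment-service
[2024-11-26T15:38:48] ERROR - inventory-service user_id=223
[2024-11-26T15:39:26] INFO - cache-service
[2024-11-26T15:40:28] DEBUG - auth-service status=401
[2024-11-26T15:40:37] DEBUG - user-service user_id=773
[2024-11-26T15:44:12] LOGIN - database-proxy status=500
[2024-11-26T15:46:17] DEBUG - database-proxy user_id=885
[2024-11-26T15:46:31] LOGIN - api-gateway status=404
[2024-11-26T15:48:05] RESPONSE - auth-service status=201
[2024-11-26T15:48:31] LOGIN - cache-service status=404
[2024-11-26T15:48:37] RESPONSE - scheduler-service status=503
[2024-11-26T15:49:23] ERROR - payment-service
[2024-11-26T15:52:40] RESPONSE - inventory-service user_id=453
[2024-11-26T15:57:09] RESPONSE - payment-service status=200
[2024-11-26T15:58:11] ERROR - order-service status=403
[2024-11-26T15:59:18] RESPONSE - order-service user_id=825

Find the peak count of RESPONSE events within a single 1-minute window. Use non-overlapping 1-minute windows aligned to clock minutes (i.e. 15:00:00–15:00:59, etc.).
2

To find the burst window:

1. Divide the log period into non-overlapping 1-minute windows starting at 15:00
2. Count RESPONSE events in each window
3. Find the window with maximum count
4. Maximum events in a window: 2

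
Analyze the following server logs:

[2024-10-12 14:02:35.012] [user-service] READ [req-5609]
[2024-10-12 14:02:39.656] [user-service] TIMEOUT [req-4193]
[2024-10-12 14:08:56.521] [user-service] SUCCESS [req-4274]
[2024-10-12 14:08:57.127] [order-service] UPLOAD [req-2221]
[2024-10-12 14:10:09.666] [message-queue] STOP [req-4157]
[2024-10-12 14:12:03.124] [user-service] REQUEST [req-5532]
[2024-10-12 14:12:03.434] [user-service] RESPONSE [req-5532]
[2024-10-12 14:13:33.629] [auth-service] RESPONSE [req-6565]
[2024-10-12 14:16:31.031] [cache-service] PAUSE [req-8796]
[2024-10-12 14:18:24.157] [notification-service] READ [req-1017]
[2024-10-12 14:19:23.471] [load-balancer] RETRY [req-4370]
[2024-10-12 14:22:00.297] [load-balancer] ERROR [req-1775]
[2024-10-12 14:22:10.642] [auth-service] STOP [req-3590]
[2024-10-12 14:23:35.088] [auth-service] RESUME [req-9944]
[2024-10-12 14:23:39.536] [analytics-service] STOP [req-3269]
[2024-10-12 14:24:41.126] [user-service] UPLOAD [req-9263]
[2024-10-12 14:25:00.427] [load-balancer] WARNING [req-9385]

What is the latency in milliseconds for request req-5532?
310

To calculate latency:

1. Find REQUEST with id req-5532: 2024-10-12 14:12:03.124
2. Find RESPONSE with id req-5532: 2024-10-12 14:12:03.434
3. Latency: 2024-10-12 14:12:03.434 - 2024-10-12 14:12:03.124 = 310ms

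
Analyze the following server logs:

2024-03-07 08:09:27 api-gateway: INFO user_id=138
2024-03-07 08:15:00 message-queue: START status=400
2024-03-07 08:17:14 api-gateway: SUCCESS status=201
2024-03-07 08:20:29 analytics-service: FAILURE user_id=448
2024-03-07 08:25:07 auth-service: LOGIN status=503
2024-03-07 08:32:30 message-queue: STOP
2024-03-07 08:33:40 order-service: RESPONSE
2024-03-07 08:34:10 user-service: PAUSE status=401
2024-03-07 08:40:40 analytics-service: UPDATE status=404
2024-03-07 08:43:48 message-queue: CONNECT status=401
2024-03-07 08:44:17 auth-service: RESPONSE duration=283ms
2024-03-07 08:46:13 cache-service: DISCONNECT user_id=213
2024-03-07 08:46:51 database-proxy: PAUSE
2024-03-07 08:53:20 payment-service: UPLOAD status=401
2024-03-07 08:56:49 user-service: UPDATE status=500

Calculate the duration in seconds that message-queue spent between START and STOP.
1050

To calculate state duration:

1. Find START event for message-queue: 2024-03-07 08:15:00
2. Find STOP event for message-queue: 2024-03-07 08:32:30
3. Calculate duration: 2024-03-07 08:32:30 - 2024-03-07 08:15:00 = 1050 seconds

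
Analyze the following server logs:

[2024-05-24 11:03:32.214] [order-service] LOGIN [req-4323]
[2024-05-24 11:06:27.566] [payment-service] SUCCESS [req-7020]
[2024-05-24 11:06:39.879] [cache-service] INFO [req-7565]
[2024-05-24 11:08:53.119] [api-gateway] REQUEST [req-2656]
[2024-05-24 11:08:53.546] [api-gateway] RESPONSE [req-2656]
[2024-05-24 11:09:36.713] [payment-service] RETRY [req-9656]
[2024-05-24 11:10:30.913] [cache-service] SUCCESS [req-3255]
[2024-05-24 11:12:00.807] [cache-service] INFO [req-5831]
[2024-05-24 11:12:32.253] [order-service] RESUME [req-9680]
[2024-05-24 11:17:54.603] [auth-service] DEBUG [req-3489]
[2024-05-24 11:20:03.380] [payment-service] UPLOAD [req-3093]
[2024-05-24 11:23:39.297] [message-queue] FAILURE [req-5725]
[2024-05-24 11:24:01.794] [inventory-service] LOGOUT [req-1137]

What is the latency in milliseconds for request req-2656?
427

To calculate latency:

1. Find REQUEST with id req-2656: 2024-05-24 11:08:53.119
2. Find RESPONSE with id req-2656: 2024-05-24 11:08:53.546
3. Latency: 2024-05-24 11:08:53.546 - 2024-05-24 11:08:53.119 = 427ms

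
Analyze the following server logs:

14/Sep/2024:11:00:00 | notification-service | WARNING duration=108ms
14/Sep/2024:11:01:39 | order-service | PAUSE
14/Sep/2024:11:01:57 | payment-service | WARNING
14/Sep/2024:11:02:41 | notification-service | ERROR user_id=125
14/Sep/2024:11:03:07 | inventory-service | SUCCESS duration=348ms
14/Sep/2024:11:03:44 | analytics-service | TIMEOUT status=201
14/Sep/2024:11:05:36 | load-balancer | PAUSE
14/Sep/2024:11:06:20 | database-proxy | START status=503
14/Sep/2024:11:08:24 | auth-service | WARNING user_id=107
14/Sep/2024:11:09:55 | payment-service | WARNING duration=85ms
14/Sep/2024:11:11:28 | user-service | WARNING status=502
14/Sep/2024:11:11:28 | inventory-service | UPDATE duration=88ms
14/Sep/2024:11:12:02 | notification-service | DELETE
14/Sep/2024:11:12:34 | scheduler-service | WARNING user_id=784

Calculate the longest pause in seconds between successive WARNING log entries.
387

To find the longest gap:

1. Extract all WARNING events in chronological order
2. Calculate time differences between consecutive events
3. Find the maximum difference
4. Longest gap: 387 seconds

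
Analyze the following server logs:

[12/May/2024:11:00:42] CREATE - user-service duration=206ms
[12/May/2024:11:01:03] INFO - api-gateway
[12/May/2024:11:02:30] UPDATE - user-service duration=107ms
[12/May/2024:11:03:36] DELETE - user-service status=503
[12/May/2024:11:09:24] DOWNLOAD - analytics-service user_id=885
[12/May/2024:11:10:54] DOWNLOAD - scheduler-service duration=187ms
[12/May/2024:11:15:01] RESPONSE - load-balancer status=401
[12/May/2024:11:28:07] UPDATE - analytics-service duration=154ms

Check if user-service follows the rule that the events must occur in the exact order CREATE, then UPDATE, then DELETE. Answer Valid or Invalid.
Valid

To validate ordering:

1. Required order: CREATE → UPDATE → DELETE
2. Rule: the events must occur in the exact order CREATE, then UPDATE, then DELETE
3. Check actual order of events for user-service
4. Result: Valid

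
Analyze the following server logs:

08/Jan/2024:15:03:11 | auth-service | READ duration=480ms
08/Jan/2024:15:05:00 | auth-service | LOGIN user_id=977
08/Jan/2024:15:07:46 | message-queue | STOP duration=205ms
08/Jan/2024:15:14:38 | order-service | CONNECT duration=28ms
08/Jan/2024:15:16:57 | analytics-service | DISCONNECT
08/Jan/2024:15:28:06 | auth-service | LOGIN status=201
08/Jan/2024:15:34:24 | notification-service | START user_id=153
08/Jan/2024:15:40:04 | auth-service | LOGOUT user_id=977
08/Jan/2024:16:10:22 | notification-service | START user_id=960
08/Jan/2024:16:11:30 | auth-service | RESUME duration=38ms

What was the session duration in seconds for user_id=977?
2104

To calculate session duration:

1. Find LOGIN event for user_id=977: 08/Jan/2024:15:05:00
2. Find LOGOUT event for user_id=977: 08/Jan/2024:15:40:04
3. Session duration: 08/Jan/2024:15:40:04 - 08/Jan/2024:15:05:00 = 2104 seconds (35 minutes)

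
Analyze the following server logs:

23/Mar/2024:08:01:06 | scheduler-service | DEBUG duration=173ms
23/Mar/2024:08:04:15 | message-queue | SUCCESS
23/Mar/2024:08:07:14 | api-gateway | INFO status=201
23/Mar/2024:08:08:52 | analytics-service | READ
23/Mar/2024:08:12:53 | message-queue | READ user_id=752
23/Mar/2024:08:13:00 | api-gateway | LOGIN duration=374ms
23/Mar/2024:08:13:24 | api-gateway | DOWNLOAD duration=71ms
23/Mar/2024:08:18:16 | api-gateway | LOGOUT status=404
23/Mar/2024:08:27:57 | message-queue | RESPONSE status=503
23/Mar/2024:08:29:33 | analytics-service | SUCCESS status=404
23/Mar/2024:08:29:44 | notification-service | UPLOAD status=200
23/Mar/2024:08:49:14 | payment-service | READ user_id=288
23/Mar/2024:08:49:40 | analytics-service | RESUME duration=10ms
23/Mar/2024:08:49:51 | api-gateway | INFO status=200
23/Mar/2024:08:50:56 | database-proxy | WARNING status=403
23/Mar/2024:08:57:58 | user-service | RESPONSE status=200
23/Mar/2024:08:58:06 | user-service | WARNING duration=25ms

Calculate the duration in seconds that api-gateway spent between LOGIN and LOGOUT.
316

To calculate state duration:

1. Find LOGIN event for api-gateway: 23/Mar/2024:08:13:00
2. Find LOGOUT event for api-gateway: 23/Mar/2024:08:18:16
3. Calculate duration: 23/Mar/2024:08:18:16 - 23/Mar/2024:08:13:00 = 316 seconds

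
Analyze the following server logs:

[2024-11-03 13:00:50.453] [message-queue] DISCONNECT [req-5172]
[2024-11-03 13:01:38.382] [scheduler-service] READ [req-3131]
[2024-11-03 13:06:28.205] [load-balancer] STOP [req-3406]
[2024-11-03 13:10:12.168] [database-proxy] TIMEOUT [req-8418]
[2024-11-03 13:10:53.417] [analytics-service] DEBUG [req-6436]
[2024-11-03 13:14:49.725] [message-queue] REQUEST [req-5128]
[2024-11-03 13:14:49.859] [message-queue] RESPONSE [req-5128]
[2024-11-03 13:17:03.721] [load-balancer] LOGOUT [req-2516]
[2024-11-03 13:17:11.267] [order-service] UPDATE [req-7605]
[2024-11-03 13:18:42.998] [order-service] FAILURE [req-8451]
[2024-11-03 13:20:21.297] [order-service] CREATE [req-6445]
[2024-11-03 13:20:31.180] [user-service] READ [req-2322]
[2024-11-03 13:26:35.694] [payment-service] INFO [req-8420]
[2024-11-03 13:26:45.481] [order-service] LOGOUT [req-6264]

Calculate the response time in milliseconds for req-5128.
134

To calculate latency:

1. Find REQUEST with id req-5128: 2024-11-03 13:14:49.725
2. Find RESPONSE with id req-5128: 2024-11-03 13:14:49.859
3. Latency: 2024-11-03 13:14:49.859 - 2024-11-03 13:14:49.725 = 134ms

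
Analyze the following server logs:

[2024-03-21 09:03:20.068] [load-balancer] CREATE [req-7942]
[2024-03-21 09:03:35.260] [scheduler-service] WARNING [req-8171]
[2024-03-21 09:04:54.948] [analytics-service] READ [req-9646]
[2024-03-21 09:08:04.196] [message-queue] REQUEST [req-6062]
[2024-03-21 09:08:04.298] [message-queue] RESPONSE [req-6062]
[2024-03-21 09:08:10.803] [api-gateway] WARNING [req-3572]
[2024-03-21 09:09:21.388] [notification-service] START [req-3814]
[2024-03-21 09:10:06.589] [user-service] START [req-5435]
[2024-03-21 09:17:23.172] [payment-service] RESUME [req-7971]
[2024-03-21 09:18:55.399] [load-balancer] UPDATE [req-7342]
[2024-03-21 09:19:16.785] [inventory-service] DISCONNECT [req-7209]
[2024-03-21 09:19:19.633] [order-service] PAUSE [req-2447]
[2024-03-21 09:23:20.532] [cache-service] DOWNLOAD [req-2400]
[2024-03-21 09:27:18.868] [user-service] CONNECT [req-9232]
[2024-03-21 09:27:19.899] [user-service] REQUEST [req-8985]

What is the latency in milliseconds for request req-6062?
102

To calculate latency:

1. Find REQUEST with id req-6062: 2024-03-21 09:08:04.196
2. Find RESPONSE with id req-6062: 2024-03-21 09:08:04.298
3. Latency: 2024-03-21 09:08:04.298 - 2024-03-21 09:08:04.196 = 102ms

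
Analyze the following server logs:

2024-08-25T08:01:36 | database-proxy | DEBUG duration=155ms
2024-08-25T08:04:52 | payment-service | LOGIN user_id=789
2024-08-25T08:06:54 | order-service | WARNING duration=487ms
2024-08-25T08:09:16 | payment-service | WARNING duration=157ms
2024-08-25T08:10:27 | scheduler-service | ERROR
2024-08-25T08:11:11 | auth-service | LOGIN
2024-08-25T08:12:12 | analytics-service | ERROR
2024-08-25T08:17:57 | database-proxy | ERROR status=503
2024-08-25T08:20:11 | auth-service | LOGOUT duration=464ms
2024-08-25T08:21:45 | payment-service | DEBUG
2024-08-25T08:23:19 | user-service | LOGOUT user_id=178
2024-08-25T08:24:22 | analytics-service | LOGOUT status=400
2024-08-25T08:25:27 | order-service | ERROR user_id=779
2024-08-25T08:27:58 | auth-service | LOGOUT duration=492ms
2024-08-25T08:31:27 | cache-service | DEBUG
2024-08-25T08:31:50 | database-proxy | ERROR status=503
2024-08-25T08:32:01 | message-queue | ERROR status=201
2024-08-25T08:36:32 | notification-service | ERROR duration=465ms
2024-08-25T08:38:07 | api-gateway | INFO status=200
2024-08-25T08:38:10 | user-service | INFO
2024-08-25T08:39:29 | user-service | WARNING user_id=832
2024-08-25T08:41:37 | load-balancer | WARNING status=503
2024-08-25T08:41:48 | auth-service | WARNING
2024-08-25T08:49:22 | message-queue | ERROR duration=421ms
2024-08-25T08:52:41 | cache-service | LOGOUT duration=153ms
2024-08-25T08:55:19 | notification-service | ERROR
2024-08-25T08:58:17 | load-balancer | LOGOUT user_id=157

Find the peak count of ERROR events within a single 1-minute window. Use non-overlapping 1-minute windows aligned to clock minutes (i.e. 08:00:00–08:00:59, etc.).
1

To find the burst window:

1. Divide the log period into non-overlapping 1-minute windows starting at 08:00
2. Count ERROR events in each window
3. Find the window with maximum count
4. Maximum events in a window: 1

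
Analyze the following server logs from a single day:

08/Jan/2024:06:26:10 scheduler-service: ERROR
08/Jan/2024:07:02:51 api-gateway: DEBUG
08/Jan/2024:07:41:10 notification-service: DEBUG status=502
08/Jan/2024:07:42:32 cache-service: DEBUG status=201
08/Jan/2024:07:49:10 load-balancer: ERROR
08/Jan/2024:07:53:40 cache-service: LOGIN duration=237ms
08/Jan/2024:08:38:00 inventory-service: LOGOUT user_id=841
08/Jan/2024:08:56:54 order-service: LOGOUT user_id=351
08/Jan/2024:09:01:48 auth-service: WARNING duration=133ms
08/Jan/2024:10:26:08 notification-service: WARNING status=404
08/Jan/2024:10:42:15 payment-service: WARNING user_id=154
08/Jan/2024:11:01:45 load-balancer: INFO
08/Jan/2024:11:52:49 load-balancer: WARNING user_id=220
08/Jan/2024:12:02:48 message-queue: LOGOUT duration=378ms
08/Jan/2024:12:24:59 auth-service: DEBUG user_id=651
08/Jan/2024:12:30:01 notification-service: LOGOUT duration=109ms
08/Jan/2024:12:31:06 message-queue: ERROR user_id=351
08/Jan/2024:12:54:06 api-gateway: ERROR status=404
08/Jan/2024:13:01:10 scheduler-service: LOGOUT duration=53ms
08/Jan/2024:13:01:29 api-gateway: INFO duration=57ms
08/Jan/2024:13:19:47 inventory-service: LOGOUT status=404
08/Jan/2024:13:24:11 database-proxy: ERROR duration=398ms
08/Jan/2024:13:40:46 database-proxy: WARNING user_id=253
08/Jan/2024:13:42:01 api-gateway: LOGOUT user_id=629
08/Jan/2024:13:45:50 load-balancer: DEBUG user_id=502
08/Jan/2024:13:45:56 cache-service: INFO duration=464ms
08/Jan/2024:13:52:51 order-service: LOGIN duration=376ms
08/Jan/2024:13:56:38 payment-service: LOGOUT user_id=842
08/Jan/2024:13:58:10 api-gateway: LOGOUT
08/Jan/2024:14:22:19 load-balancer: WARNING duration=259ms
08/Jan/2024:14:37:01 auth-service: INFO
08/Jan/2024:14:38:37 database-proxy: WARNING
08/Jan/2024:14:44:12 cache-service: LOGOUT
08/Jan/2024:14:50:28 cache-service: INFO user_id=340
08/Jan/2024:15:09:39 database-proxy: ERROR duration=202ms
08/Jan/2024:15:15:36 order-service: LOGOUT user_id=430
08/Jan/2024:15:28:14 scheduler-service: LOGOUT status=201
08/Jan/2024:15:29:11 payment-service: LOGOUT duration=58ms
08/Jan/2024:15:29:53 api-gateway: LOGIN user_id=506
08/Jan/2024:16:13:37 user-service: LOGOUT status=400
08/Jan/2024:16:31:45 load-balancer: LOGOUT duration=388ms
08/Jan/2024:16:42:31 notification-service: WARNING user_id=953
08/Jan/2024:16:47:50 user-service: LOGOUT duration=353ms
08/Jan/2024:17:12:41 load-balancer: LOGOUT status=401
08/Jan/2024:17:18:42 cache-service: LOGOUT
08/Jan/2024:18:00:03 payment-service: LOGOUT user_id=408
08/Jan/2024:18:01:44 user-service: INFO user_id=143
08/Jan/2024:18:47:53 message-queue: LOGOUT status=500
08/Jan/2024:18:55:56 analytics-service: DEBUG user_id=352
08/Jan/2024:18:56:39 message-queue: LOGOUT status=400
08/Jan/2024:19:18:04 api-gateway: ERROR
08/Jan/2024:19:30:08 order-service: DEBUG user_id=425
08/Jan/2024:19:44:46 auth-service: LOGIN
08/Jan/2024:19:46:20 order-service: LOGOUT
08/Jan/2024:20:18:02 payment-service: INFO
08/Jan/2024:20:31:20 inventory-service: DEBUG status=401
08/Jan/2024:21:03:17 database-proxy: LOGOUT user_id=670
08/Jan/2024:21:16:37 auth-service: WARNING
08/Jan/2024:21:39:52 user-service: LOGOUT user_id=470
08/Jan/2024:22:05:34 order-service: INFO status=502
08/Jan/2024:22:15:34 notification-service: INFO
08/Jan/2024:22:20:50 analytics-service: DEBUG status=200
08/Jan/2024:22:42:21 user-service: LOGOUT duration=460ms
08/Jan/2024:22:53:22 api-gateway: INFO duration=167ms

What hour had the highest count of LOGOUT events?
13

To find the peak hour:

1. Group all LOGOUT events by hour
2. Count events in each hour
3. Find hour with maximum count
4. Peak hour: 13 (with 5 events)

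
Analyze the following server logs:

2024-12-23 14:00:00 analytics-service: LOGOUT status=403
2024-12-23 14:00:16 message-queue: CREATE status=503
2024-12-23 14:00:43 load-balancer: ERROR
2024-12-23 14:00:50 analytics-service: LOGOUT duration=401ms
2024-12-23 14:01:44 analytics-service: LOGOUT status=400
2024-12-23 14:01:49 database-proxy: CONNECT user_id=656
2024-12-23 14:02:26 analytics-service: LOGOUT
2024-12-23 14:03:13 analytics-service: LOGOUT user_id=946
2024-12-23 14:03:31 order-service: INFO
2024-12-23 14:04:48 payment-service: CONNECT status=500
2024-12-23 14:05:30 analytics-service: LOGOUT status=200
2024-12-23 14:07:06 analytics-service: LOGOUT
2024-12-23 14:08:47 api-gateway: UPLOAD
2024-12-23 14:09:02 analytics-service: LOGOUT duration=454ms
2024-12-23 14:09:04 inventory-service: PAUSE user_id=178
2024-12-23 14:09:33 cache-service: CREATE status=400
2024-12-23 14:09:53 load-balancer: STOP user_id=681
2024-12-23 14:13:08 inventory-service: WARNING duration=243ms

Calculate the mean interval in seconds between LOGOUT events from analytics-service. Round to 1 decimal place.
77.4

To calculate average interval:

1. Find all LOGOUT events for analytics-service in order
2. Calculate time gaps between consecutive events
3. Compute mean of gaps: 542 / 7 = 77.4 seconds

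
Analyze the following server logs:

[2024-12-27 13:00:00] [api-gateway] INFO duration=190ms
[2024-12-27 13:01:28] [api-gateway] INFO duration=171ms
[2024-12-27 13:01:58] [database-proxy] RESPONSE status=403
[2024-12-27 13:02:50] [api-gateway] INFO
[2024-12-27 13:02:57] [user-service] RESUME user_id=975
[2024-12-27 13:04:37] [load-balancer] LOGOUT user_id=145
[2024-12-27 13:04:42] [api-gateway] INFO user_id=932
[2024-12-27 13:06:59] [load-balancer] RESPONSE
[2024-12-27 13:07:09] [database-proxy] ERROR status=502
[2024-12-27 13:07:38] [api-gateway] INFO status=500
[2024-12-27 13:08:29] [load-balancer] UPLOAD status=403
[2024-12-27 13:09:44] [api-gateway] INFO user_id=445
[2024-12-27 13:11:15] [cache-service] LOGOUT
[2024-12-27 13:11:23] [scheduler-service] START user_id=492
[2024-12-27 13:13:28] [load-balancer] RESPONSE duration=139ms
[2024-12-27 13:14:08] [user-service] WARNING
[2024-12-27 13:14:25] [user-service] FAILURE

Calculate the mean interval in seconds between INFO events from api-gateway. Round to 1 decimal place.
116.8

To calculate average interval:

1. Find all INFO events for api-gateway in order
2. Calculate time gaps between consecutive events
3. Compute mean of gaps: 584 / 5 = 116.8 seconds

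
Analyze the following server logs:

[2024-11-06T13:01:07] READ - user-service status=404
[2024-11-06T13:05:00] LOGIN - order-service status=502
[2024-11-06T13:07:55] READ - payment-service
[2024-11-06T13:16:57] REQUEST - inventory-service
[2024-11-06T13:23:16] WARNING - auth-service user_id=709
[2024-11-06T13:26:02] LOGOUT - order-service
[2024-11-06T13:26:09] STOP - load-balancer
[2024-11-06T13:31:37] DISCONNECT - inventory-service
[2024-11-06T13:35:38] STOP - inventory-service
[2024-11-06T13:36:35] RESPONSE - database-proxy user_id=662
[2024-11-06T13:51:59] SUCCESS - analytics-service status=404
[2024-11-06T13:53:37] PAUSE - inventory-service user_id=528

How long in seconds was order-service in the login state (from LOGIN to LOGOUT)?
1262

To calculate state duration:

1. Find LOGIN event for order-service: 2024-11-06T13:05:00
2. Find LOGOUT event for order-service: 2024-11-06T13:26:02
3. Calculate duration: 2024-11-06T13:26:02 - 2024-11-06T13:05:00 = 1262 seconds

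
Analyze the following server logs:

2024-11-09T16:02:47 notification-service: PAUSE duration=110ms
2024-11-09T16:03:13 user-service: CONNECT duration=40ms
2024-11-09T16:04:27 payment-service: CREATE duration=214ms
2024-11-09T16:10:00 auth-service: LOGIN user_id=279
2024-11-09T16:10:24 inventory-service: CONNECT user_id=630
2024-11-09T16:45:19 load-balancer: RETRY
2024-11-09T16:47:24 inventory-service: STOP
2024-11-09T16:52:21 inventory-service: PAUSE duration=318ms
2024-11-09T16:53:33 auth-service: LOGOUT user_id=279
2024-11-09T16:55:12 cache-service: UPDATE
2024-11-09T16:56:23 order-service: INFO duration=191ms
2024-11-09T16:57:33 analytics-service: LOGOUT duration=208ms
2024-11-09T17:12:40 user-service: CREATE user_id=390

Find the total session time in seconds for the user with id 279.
2613

To calculate session duration:

1. Find LOGIN event for user_id=279: 2024-11-09T16:10:00
2. Find LOGOUT event for user_id=279: 2024-11-09T16:53:33
3. Session duration: 2024-11-09T16:53:33 - 2024-11-09T16:10:00 = 2613 seconds (43 minutes)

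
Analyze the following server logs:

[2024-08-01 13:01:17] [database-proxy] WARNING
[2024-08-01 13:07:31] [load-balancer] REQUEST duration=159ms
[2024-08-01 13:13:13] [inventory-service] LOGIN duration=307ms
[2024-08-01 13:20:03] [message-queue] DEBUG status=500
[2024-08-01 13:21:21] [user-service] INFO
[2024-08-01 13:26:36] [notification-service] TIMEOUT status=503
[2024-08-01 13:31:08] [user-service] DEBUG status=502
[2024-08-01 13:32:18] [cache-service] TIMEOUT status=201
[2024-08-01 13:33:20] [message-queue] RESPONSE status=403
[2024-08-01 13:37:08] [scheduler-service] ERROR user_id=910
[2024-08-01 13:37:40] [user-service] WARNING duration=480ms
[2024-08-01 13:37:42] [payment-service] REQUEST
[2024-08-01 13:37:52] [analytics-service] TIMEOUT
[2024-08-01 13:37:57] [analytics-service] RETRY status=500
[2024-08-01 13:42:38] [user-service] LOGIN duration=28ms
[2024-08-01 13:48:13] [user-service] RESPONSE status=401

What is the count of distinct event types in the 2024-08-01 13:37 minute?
5

To count unique event types:

1. Filter events in the minute starting at 2024-08-01 13:37
2. Extract event types from matching entries
3. Count unique types: 5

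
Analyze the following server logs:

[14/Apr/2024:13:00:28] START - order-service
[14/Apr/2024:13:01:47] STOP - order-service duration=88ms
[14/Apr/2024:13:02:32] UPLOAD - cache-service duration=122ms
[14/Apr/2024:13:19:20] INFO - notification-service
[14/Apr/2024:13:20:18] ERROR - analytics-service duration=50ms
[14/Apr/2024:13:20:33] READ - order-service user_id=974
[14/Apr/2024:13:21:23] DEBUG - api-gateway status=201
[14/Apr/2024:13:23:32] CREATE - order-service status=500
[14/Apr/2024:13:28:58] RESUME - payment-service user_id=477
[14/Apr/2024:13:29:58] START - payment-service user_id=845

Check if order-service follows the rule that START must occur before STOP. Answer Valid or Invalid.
Valid

To validate ordering:

1. Required order: START → STOP
2. Rule: START must occur before STOP
3. Check actual order of events for order-service
4. Result: Valid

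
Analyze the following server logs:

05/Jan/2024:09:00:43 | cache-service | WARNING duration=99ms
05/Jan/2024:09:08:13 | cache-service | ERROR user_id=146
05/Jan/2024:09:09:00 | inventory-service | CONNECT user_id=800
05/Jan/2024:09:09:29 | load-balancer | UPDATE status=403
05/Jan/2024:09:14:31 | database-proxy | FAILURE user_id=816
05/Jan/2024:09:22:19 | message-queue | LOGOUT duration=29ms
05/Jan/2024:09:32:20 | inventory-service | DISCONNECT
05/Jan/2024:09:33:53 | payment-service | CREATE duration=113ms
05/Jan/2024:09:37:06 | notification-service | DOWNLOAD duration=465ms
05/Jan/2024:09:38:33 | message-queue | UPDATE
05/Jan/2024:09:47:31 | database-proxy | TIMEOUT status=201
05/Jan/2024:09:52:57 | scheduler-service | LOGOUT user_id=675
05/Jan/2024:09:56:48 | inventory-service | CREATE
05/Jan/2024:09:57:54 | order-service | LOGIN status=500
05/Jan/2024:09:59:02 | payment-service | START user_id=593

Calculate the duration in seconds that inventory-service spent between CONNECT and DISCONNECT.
1400

To calculate state duration:

1. Find CONNECT event for inventory-service: 05/Jan/2024:09:09:00
2. Find DISCONNECT event for inventory-service: 05/Jan/2024:09:32:20
3. Calculate duration: 05/Jan/2024:09:32:20 - 05/Jan/2024:09:09:00 = 1400 seconds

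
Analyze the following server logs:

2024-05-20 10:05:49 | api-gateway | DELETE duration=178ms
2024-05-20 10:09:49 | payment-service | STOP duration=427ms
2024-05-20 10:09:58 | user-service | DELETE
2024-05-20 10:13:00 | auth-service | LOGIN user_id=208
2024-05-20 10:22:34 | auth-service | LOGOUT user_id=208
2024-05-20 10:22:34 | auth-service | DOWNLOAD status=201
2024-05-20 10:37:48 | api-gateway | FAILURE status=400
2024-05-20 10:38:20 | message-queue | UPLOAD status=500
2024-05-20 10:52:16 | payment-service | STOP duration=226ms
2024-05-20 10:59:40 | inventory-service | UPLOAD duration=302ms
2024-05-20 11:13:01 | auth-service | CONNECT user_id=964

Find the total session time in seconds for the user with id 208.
574

To calculate session duration:

1. Find LOGIN event for user_id=208: 2024-05-20 10:13:00
2. Find LOGOUT event for user_id=208: 2024-05-20 10:22:34
3. Session duration: 2024-05-20 10:22:34 - 2024-05-20 10:13:00 = 574 seconds (9 minutes)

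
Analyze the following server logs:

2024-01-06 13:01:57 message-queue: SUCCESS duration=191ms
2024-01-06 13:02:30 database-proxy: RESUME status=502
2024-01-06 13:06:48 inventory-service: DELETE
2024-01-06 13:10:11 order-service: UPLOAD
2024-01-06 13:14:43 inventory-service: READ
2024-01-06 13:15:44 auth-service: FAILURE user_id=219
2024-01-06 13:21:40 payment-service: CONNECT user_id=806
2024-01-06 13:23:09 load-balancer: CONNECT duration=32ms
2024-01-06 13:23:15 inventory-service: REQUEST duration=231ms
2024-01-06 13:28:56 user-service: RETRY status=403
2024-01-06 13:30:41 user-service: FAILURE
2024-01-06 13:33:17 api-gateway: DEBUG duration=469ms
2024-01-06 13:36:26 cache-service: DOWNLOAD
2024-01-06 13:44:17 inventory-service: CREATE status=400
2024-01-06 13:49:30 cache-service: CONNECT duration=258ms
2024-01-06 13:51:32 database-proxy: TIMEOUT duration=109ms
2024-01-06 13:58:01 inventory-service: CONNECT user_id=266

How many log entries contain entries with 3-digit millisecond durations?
5

To find matching entries:

1. Pattern to match: entries with 3-digit millisecond durations
2. Scan each log entry for the pattern
3. Count matches: 5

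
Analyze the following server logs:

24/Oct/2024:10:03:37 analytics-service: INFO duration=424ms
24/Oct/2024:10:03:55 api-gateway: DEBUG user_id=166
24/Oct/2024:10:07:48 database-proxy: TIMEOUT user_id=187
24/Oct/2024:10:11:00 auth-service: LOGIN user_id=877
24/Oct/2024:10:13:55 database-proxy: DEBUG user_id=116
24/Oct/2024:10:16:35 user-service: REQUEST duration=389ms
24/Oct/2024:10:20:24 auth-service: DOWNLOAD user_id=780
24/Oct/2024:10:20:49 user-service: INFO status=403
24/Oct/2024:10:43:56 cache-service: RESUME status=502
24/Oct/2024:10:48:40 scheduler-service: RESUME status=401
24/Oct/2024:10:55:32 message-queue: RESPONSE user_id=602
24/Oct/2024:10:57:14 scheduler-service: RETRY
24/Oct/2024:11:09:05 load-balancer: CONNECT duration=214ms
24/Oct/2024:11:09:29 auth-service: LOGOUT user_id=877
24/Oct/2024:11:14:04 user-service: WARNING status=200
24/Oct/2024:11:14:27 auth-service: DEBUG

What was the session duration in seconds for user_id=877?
3509

To calculate session duration:

1. Find LOGIN event for user_id=877: 24/Oct/2024:10:11:00
2. Find LOGOUT event for user_id=877: 24/Oct/2024:11:09:29
3. Session duration: 24/Oct/2024:11:09:29 - 24/Oct/2024:10:11:00 = 3509 seconds (58 minutes)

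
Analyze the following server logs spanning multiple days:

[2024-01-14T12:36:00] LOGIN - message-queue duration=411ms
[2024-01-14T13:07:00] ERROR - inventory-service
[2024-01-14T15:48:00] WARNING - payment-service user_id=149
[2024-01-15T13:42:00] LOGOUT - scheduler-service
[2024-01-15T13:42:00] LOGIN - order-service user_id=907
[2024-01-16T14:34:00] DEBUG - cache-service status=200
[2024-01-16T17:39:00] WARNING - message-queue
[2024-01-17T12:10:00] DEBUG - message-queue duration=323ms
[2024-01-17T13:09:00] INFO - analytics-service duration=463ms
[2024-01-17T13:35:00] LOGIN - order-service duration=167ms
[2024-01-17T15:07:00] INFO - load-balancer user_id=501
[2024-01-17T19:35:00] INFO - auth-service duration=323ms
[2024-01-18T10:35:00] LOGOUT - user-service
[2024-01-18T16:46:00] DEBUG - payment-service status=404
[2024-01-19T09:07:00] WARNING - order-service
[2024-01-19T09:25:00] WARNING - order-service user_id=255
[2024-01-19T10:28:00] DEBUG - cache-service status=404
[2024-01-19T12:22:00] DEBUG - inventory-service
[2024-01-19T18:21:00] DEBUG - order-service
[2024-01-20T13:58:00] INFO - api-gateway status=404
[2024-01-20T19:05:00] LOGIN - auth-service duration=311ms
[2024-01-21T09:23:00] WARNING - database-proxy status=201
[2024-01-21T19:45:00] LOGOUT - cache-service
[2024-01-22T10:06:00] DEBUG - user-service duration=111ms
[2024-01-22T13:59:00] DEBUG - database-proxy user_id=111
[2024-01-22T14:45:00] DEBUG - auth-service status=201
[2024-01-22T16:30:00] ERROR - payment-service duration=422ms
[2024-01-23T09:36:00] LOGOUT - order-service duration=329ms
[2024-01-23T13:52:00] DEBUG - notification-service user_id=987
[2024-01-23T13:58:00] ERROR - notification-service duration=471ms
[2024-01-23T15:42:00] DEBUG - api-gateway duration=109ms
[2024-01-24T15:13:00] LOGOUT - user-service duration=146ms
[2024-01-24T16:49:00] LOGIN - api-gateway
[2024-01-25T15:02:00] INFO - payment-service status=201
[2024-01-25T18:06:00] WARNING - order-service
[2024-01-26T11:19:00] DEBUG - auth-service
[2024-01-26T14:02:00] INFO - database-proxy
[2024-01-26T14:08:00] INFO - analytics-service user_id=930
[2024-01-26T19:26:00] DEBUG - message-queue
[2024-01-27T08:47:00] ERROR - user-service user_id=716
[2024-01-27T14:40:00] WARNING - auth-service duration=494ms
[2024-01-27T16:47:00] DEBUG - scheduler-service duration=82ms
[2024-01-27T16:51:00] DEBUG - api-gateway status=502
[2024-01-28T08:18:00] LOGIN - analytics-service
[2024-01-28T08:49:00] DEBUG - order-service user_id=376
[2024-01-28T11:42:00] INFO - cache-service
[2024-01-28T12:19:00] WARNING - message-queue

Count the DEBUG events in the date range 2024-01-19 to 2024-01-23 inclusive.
8

To filter by date range:

1. Date range: 2024-01-19 through 2024-01-23, both dates inclusive
2. Filter for DEBUG events whose date falls in this range
3. Count matching events: 8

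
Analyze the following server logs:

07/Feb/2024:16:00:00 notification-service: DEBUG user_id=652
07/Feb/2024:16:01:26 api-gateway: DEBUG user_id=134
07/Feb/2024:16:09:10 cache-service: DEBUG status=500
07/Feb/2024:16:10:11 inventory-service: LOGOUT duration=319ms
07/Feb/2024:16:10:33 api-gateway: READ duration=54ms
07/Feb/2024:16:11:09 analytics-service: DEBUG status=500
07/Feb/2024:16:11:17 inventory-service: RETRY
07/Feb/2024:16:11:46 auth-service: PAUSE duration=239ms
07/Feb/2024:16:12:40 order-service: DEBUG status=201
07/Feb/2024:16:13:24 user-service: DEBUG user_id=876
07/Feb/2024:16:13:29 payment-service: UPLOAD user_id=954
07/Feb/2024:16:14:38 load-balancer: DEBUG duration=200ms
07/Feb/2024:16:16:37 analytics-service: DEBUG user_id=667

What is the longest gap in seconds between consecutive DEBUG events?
464

To find the longest gap:

1. Extract all DEBUG events in chronological order
2. Calculate time differences between consecutive events
3. Find the maximum difference
4. Longest gap: 464 seconds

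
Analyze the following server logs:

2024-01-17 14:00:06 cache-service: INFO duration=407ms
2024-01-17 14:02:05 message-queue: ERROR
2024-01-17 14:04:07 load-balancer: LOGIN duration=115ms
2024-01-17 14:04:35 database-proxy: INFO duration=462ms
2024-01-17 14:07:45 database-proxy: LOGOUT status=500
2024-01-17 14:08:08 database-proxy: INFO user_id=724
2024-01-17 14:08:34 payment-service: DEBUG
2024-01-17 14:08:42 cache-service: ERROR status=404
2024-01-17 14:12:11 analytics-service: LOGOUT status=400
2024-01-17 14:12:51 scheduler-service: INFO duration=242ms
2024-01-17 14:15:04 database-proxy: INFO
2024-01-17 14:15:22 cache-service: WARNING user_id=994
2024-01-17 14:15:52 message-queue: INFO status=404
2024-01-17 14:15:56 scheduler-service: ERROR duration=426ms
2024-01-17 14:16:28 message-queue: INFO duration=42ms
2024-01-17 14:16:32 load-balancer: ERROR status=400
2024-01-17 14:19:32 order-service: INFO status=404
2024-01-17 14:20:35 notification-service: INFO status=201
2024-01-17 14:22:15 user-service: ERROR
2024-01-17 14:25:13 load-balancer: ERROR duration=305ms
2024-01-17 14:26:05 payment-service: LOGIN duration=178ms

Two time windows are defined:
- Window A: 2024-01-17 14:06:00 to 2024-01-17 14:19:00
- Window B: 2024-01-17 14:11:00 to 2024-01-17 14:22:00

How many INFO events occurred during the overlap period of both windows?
4

To find overlap events:

1. Window A: 2024-01-17 14:06:00 to 2024-01-17 14:19:00
2. Window B: 2024-01-17 14:11:00 to 2024-01-17 14:22:00
3. Overlap period: 2024-01-17 14:11:00 to 2024-01-17 14:19:00
4. Count INFO events in overlap: 4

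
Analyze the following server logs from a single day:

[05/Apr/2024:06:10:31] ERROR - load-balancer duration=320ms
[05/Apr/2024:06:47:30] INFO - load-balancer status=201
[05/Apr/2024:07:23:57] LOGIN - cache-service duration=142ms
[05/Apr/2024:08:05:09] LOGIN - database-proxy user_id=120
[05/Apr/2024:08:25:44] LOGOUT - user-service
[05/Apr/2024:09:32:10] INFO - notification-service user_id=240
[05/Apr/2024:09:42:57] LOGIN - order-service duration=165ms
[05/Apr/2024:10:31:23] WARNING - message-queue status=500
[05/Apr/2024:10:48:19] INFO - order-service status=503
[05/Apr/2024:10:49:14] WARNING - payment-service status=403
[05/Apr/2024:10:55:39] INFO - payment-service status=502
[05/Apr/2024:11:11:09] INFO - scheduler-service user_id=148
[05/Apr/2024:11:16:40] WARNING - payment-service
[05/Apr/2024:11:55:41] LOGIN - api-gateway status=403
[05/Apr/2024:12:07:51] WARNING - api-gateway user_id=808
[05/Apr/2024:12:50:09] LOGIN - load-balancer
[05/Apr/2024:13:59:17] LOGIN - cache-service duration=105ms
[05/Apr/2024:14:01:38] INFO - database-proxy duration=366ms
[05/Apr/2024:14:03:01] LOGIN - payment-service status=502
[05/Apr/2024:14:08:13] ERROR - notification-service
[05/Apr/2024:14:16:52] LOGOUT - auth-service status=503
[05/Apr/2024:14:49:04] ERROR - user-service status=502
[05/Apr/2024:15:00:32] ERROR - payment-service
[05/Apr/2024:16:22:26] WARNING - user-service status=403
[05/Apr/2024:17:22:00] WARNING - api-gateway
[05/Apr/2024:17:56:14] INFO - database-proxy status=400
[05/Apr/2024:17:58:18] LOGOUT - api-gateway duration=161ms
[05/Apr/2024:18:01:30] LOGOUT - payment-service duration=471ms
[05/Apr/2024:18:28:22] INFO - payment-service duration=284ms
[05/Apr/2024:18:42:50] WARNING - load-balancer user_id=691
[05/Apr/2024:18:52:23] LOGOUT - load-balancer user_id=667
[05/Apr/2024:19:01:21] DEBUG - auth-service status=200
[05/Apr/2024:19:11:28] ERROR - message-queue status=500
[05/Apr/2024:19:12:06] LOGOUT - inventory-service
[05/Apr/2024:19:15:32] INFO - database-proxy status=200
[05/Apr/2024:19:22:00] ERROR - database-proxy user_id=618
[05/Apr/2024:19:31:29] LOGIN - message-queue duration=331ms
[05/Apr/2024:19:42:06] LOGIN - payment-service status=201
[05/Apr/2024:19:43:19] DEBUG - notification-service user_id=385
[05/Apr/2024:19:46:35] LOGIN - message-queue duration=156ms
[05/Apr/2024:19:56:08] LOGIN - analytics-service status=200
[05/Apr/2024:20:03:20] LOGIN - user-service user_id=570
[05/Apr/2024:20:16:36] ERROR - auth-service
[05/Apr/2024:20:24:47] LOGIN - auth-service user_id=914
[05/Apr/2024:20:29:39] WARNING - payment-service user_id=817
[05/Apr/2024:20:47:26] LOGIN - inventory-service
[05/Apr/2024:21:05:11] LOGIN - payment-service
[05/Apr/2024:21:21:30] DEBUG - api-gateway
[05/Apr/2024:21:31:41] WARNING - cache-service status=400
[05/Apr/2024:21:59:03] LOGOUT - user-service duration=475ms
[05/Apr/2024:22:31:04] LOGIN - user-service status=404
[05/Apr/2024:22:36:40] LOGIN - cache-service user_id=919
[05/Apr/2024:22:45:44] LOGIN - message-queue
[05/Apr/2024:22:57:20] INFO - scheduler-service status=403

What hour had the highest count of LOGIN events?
19

To find the peak hour:

1. Group all LOGIN events by hour
2. Count events in each hour
3. Find hour with maximum count
4. Peak hour: 19 (with 4 events)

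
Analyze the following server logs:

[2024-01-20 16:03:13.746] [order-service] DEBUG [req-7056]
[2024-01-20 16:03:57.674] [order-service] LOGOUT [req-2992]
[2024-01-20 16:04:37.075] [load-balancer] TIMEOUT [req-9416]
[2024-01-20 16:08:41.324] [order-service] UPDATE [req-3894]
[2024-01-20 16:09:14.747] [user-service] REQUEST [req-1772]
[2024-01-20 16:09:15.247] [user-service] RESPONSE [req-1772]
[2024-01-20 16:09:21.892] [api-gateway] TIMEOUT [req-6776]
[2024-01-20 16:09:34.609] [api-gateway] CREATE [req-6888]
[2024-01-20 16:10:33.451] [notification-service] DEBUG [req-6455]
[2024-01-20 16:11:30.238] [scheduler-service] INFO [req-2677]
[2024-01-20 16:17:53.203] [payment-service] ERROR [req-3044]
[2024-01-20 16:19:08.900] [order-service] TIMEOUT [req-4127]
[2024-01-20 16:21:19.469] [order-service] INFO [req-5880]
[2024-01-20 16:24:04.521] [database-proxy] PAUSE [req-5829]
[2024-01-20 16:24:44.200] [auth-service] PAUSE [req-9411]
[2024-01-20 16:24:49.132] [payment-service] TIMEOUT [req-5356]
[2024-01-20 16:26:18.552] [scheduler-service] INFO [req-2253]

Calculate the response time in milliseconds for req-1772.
500

To calculate latency:

1. Find REQUEST with id req-1772: 2024-01-20 16:09:14.747
2. Find RESPONSE with id req-1772: 2024-01-20 16:09:15.247
3. Latency: 2024-01-20 16:09:15.247 - 2024-01-20 16:09:14.747 = 500ms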